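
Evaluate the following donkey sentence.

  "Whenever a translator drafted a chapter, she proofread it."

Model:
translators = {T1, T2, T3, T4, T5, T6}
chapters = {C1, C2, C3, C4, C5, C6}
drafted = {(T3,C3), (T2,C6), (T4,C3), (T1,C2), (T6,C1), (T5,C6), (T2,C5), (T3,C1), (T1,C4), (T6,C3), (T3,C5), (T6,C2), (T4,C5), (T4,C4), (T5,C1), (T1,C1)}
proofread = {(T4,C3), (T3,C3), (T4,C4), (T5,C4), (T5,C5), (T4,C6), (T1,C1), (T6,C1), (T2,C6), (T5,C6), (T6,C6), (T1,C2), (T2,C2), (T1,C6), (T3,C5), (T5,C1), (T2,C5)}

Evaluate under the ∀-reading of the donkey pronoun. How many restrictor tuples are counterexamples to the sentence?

"it" takes "a chapter" as antecedent — a donkey pronoun bound across the clause boundary.
Strong reading: for every (t,c) with drafted(t,c), proofread(t,c).
Restrictor pairs: (T1,C1) ✓  (T1,C2) ✓  (T1,C4) ✗  (T2,C5) ✓  (T2,C6) ✓  (T3,C1) ✗  (T3,C3) ✓  (T3,C5) ✓  (T4,C3) ✓  (T4,C4) ✓  (T4,C5) ✗  (T5,C1) ✓  (T5,C6) ✓  (T6,C1) ✓  (T6,C2) ✗  (T6,C3) ✗
Counterexamples (restrictor pairs failing the scope): 5.

5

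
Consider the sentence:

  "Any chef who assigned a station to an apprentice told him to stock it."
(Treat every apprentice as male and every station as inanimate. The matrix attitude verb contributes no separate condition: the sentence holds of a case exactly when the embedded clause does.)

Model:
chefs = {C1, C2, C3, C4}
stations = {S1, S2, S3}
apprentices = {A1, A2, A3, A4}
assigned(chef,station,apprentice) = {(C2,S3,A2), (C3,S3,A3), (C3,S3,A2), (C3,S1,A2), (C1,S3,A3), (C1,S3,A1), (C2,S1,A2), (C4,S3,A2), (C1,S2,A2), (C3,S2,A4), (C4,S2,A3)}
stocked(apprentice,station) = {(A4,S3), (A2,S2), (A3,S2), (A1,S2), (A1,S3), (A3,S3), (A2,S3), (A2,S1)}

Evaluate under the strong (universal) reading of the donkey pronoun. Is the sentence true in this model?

False

"him" takes "an apprentice" as antecedent and "it" takes "a station"; both are donkey pronouns co-varying with the restrictor.
Strong reading: for every (c,s,a) with assigned(c,s,a), stocked(a,s).
Restrictor triples: (C1,S2,A2)→stocked(A2,S2) ✓  (C1,S3,A1)→stocked(A1,S3) ✓  (C1,S3,A3)→stocked(A3,S3) ✓  (C2,S1,A2)→stocked(A2,S1) ✓  (C2,S3,A2)→stocked(A2,S3) ✓  (C3,S1,A2)→stocked(A2,S1) ✓  (C3,S2,A4)→stocked(A4,S2) ✗  (C3,S3,A2)→stocked(A2,S3) ✓  (C3,S3,A3)→stocked(A3,S3) ✓  (C4,S2,A3)→stocked(A3,S2) ✓  (C4,S3,A2)→stocked(A2,S3) ✓
Counterexample: (C3,S2,A4) — stocked(A4,S2) does not hold.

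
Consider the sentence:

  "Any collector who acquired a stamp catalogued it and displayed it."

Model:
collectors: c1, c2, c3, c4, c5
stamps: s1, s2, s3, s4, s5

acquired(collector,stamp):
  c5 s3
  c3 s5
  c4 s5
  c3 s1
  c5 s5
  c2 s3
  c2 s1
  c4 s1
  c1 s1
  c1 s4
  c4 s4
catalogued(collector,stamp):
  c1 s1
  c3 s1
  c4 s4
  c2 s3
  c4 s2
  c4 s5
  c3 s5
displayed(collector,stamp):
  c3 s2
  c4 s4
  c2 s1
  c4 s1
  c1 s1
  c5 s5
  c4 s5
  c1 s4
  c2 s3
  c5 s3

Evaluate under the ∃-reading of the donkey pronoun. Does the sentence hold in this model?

False

"it" takes "a stamp" as antecedent — a donkey pronoun bound across the clause boundary.
Weak reading: every collector c with some acquired-stamp has at least one acquired-stamp s such that catalogued(c,s) ∧ displayed(c,s).
Per collector: c1:✓  c2:✓  c3:✗  c4:✓  c5:✗
c3 has no witness among its acquired-stamps.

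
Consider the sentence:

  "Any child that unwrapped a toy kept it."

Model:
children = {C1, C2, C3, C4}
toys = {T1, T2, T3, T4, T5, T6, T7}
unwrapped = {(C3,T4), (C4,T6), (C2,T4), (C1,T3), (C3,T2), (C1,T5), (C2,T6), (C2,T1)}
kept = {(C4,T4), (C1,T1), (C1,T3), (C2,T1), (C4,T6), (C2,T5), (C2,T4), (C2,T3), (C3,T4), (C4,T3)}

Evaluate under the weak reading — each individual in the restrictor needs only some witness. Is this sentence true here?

True

"it" takes "a toy" as antecedent — a donkey pronoun bound across the clause boundary.
Weak reading: every child c with some unwrapped-toy has at least one unwrapped-toy t such that kept(c,t).
Per child: C1:✓  C2:✓  C3:✓  C4:✓
Every child in the restrictor has a witness.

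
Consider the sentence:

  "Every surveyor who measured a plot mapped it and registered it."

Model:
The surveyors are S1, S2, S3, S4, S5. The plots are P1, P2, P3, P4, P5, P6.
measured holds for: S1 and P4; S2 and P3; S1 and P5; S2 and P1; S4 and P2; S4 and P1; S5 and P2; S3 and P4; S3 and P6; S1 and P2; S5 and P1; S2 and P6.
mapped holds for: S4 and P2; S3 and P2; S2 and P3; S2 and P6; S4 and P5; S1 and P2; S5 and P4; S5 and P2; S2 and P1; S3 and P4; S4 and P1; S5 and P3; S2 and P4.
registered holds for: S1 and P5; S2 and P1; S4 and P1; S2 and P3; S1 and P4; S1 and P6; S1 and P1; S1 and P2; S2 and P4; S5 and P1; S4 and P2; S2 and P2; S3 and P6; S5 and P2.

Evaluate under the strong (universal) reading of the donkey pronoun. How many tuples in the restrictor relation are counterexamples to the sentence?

6

"it" takes "a plot" as antecedent — a donkey pronoun bound across the clause boundary.
Strong reading: for every (s,p) with measured(s,p), mapped(s,p) ∧ registered(s,p).
Restrictor pairs: (S1,P2) ✓  (S1,P4) ✗  (S1,P5) ✗  (S2,P1) ✓  (S2,P3) ✓  (S2,P6) ✗  (S3,P4) ✗  (S3,P6) ✗  (S4,P1) ✓  (S4,P2) ✓  (S5,P1) ✗  (S5,P2) ✓
Counterexamples (restrictor pairs failing the scope): 6.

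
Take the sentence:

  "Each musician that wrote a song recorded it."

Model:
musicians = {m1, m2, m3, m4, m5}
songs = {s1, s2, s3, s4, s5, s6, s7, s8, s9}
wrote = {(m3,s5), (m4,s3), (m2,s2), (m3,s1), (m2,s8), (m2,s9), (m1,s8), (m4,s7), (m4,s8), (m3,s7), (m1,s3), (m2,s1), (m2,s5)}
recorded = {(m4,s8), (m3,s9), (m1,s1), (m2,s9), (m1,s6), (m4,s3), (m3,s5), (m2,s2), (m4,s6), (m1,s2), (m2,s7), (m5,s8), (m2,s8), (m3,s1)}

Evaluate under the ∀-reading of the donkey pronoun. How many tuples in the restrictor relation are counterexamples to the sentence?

"it" takes "a song" as antecedent — a donkey pronoun bound across the clause boundary.
Strong reading: for every (m,s) with wrote(m,s), recorded(m,s).
Restrictor pairs: (m1,s3) ✗  (m1,s8) ✗  (m2,s1) ✗  (m2,s2) ✓  (m2,s5) ✗  (m2,s8) ✓  (m2,s9) ✓  (m3,s1) ✓  (m3,s5) ✓  (m3,s7) ✗  (m4,s3) ✓  (m4,s7) ✗  (m4,s8) ✓
Counterexamples (restrictor pairs failing the scope): 6.

6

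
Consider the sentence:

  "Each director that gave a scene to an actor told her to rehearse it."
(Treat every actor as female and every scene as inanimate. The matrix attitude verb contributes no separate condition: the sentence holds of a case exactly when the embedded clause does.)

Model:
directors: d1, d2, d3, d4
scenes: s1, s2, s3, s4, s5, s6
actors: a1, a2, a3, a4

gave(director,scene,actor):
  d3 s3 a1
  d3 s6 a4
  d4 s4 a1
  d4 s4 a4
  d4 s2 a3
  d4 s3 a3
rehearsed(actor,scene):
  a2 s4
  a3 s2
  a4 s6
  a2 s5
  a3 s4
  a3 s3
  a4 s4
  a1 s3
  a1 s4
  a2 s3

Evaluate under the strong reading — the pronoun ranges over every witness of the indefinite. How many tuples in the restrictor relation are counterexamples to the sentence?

"her" takes "an actor" as antecedent and "it" takes "a scene"; both are donkey pronouns co-varying with the restrictor.
Strong reading: for every (d,s,a) with gave(d,s,a), rehearsed(a,s).
Restrictor triples: (d3,s3,a1)→rehearsed(a1,s3) ✓  (d3,s6,a4)→rehearsed(a4,s6) ✓  (d4,s2,a3)→rehearsed(a3,s2) ✓  (d4,s3,a3)→rehearsed(a3,s3) ✓  (d4,s4,a1)→rehearsed(a1,s4) ✓  (d4,s4,a4)→rehearsed(a4,s4) ✓
Counterexamples (restrictor triples failing the scope): 0.

0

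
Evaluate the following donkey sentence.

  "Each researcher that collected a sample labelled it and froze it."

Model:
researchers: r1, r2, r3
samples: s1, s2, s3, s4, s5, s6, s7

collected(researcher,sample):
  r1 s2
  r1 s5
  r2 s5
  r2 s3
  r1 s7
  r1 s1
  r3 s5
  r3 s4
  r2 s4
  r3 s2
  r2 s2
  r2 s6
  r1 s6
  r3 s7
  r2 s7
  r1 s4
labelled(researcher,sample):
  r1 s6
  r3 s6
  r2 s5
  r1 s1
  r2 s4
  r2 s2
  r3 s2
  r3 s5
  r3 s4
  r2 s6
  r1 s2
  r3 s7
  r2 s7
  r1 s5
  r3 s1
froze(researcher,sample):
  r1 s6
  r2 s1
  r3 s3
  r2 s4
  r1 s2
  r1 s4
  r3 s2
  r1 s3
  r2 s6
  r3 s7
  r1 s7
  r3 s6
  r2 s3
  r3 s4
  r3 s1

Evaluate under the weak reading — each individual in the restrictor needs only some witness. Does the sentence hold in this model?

True

"it" takes "a sample" as antecedent — a donkey pronoun bound across the clause boundary.
Weak reading: every researcher r with some collected-sample has at least one collected-sample s such that labelled(r,s) ∧ froze(r,s).
Per researcher: r1:✓  r2:✓  r3:✓
Every researcher in the restrictor has a witness.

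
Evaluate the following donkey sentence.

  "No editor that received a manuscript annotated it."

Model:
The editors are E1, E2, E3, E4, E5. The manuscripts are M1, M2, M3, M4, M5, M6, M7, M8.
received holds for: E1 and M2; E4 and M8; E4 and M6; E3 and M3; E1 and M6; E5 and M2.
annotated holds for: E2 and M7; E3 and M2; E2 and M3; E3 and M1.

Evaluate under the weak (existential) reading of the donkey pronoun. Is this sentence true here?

True

"it" takes "a manuscript" as antecedent — a donkey pronoun bound across the clause boundary.
Truth condition: for no (e,m) with received(e,m) does annotated(e,m) hold.
Restrictor pairs — does the scope hold? (E1,M2):fails  (E1,M6):fails  (E3,M3):fails  (E4,M6):fails  (E4,M8):fails  (E5,M2):fails
Scope holds for no restrictor pair, so the sentence is true.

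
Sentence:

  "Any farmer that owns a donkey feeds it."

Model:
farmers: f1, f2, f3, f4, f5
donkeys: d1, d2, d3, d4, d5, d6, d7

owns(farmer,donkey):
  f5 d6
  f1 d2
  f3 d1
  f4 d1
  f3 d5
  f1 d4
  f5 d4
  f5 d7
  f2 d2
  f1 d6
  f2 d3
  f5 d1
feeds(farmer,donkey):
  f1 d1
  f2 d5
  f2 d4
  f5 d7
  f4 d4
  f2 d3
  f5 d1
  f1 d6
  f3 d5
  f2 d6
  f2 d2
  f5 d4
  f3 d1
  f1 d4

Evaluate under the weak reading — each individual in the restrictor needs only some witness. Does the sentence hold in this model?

False

"it" takes "a donkey" as antecedent — a donkey pronoun bound across the clause boundary.
Weak reading: every farmer f with some owns-donkey has at least one owns-donkey d such that feeds(f,d).
Per farmer: f1:✓  f2:✓  f3:✓  f4:✗  f5:✓
f4 has no witness among its owns-donkeys.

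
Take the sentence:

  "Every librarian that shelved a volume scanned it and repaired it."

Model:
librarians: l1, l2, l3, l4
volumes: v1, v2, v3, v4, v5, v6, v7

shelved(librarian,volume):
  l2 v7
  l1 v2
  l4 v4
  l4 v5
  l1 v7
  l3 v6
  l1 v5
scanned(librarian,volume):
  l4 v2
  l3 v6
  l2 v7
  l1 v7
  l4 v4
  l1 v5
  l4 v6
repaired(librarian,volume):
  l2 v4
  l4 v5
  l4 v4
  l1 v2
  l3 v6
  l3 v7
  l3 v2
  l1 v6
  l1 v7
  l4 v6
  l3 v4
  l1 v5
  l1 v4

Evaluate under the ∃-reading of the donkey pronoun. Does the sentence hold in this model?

"it" takes "a volume" as antecedent — a donkey pronoun bound across the clause boundary.
Weak reading: every librarian l with some shelved-volume has at least one shelved-volume v such that scanned(l,v) ∧ repaired(l,v).
Per librarian: l1:✓  l2:✗  l3:✓  l4:✓
l2 has no witness among its shelved-volumes.

False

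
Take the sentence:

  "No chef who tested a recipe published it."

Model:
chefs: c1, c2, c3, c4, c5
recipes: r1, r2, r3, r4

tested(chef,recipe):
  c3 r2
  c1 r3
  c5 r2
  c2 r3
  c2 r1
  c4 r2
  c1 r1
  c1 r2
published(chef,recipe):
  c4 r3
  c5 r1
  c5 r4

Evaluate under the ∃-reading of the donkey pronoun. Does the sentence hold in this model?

True

"it" takes "a recipe" as antecedent — a donkey pronoun bound across the clause boundary.
Truth condition: for no (c,r) with tested(c,r) does published(c,r) hold.
Restrictor pairs — does the scope hold? (c1,r1):fails  (c1,r2):fails  (c1,r3):fails  (c2,r1):fails  (c2,r3):fails  (c3,r2):fails  (c4,r2):fails  (c5,r2):fails
Scope holds for no restrictor pair, so the sentence is true.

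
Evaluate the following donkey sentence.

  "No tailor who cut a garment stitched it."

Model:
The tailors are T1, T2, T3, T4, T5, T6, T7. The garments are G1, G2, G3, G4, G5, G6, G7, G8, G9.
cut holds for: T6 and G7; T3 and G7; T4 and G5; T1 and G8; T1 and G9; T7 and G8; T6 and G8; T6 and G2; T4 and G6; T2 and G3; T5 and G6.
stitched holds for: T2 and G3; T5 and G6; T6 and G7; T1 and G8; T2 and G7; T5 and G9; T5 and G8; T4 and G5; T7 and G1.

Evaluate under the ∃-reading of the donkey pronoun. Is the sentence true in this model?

False

"it" takes "a garment" as antecedent — a donkey pronoun bound across the clause boundary.
Truth condition: for no (t,g) with cut(t,g) does stitched(t,g) hold.
Restrictor pairs — does the scope hold? (T1,G8):holds  (T1,G9):fails  (T2,G3):holds  (T3,G7):fails  (T4,G5):holds  (T4,G6):fails  (T5,G6):holds  (T6,G2):fails  (T6,G7):holds  (T6,G8):fails  (T7,G8):fails
Scope holds for 5 pair(s), so the sentence is false.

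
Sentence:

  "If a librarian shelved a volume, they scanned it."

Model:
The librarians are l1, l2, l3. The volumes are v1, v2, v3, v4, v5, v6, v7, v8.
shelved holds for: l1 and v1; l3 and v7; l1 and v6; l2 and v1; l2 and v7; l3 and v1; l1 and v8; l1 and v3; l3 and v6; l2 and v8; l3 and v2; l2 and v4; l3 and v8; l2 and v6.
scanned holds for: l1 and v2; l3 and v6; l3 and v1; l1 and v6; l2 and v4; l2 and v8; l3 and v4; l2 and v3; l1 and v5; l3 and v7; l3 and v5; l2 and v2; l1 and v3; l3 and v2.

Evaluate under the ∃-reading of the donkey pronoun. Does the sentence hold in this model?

True

"it" takes "a volume" as antecedent — a donkey pronoun bound across the clause boundary.
Weak reading: every librarian l with some shelved-volume has at least one shelved-volume v such that scanned(l,v).
Per librarian: l1:✓  l2:✓  l3:✓
Every librarian in the restrictor has a witness.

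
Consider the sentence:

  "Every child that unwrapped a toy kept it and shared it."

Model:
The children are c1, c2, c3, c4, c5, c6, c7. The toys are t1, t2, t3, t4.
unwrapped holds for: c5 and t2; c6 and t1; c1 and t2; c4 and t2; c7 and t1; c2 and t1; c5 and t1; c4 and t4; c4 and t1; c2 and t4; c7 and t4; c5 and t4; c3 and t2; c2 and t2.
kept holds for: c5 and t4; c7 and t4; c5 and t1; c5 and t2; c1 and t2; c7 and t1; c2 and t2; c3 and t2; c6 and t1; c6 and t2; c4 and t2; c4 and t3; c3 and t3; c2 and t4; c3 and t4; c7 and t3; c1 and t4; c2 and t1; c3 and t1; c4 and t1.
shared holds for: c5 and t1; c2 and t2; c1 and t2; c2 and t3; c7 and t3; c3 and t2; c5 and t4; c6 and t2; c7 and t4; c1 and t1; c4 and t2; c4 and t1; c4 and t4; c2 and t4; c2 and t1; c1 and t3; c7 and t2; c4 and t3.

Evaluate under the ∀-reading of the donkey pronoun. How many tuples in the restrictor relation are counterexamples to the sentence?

4

"it" takes "a toy" as antecedent — a donkey pronoun bound across the clause boundary.
Strong reading: for every (c,t) with unwrapped(c,t), kept(c,t) ∧ shared(c,t).
Restrictor pairs: (c1,t2) ✓  (c2,t1) ✓  (c2,t2) ✓  (c2,t4) ✓  (c3,t2) ✓  (c4,t1) ✓  (c4,t2) ✓  (c4,t4) ✗  (c5,t1) ✓  (c5,t2) ✗  (c5,t4) ✓  (c6,t1) ✗  (c7,t1) ✗  (c7,t4) ✓
Counterexamples (restrictor pairs failing the scope): 4.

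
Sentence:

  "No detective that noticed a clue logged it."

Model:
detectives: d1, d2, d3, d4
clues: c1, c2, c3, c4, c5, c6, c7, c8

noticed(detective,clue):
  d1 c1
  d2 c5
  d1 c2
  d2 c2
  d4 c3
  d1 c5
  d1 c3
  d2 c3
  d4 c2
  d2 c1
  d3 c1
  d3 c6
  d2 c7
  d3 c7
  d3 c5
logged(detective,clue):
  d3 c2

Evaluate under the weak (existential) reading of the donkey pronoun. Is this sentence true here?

"it" takes "a clue" as antecedent — a donkey pronoun bound across the clause boundary.
Truth condition: for no (d,c) with noticed(d,c) does logged(d,c) hold.
Restrictor pairs — does the scope hold? (d1,c1):fails  (d1,c2):fails  (d1,c3):fails  (d1,c5):fails  (d2,c1):fails  (d2,c2):fails  (d2,c3):fails  (d2,c5):fails  (d2,c7):fails  (d3,c1):fails  (d3,c5):fails  (d3,c6):fails  (d3,c7):fails  (d4,c2):fails  (d4,c3):fails
Scope holds for no restrictor pair, so the sentence is true.

True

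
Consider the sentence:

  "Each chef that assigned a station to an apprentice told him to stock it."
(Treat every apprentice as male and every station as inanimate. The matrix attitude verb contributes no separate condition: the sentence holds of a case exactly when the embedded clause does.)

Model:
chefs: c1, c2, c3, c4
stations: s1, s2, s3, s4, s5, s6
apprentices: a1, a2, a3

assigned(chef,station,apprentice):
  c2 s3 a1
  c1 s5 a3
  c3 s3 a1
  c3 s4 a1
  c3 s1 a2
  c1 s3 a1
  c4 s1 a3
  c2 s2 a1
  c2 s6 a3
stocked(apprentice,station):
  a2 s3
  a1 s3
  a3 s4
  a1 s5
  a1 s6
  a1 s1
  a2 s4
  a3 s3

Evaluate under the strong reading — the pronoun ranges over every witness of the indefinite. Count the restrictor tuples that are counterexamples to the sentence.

"him" takes "an apprentice" as antecedent and "it" takes "a station"; both are donkey pronouns co-varying with the restrictor.
Strong reading: for every (c,s,a) with assigned(c,s,a), stocked(a,s).
Restrictor triples: (c1,s3,a1)→stocked(a1,s3) ✓  (c1,s5,a3)→stocked(a3,s5) ✗  (c2,s2,a1)→stocked(a1,s2) ✗  (c2,s3,a1)→stocked(a1,s3) ✓  (c2,s6,a3)→stocked(a3,s6) ✗  (c3,s1,a2)→stocked(a2,s1) ✗  (c3,s3,a1)→stocked(a1,s3) ✓  (c3,s4,a1)→stocked(a1,s4) ✗  (c4,s1,a3)→stocked(a3,s1) ✗
Counterexamples (restrictor triples failing the scope): 6.

6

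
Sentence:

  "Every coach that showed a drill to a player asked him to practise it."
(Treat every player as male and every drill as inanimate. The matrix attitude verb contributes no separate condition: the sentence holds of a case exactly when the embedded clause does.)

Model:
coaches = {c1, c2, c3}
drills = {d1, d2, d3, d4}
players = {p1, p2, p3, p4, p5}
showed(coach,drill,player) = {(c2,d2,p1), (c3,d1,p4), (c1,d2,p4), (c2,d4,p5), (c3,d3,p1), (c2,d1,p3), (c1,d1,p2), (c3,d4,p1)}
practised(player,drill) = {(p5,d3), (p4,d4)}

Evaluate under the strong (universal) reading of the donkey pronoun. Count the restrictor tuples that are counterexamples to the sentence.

"him" takes "a player" as antecedent and "it" takes "a drill"; both are donkey pronouns co-varying with the restrictor.
Strong reading: for every (c,d,p) with showed(c,d,p), practised(p,d).
Restrictor triples: (c1,d1,p2)→practised(p2,d1) ✗  (c1,d2,p4)→practised(p4,d2) ✗  (c2,d1,p3)→practised(p3,d1) ✗  (c2,d2,p1)→practised(p1,d2) ✗  (c2,d4,p5)→practised(p5,d4) ✗  (c3,d1,p4)→practised(p4,d1) ✗  (c3,d3,p1)→practised(p1,d3) ✗  (c3,d4,p1)→practised(p1,d4) ✗
Counterexamples (restrictor triples failing the scope): 8.

8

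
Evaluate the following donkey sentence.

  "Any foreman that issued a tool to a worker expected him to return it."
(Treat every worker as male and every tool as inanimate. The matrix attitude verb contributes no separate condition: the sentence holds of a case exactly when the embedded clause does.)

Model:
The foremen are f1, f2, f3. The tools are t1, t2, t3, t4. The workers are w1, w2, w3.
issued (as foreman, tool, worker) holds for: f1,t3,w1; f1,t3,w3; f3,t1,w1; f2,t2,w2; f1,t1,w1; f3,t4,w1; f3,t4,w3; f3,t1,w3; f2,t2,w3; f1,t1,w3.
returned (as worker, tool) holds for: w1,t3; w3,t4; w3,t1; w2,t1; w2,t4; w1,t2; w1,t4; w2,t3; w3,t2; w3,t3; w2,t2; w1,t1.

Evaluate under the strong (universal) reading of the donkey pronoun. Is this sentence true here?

True

"him" takes "a worker" as antecedent and "it" takes "a tool"; both are donkey pronouns co-varying with the restrictor.
Strong reading: for every (f,t,w) with issued(f,t,w), returned(w,t).
Restrictor triples: (f1,t1,w1)→returned(w1,t1) ✓  (f1,t1,w3)→returned(w3,t1) ✓  (f1,t3,w1)→returned(w1,t3) ✓  (f1,t3,w3)→returned(w3,t3) ✓  (f2,t2,w2)→returned(w2,t2) ✓  (f2,t2,w3)→returned(w3,t2) ✓  (f3,t1,w1)→returned(w1,t1) ✓  (f3,t1,w3)→returned(w3,t1) ✓  (f3,t4,w1)→returned(w1,t4) ✓  (f3,t4,w3)→returned(w3,t4) ✓
Every restrictor triple satisfies the scope.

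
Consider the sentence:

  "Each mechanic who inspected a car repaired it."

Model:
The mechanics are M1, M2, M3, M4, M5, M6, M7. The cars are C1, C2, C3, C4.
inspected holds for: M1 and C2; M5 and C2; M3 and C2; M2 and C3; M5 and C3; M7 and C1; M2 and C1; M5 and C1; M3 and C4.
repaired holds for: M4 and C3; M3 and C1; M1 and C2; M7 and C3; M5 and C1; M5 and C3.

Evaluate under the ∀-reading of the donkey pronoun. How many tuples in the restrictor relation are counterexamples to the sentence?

"it" takes "a car" as antecedent — a donkey pronoun bound across the clause boundary.
Strong reading: for every (m,c) with inspected(m,c), repaired(m,c).
Restrictor pairs: (M1,C2) ✓  (M2,C1) ✗  (M2,C3) ✗  (M3,C2) ✗  (M3,C4) ✗  (M5,C1) ✓  (M5,C2) ✗  (M5,C3) ✓  (M7,C1) ✗
Counterexamples (restrictor pairs failing the scope): 6.

6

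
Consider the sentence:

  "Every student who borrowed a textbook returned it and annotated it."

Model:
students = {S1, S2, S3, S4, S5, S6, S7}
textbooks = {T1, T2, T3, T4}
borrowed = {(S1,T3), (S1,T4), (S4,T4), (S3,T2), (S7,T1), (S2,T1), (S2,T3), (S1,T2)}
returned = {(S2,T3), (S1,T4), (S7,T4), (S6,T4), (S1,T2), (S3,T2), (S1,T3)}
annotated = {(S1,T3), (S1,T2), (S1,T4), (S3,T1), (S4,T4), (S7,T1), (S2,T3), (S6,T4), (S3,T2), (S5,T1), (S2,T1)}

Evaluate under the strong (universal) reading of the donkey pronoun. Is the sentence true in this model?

"it" takes "a textbook" as antecedent — a donkey pronoun bound across the clause boundary.
Strong reading: for every (s,t) with borrowed(s,t), returned(s,t) ∧ annotated(s,t).
Restrictor pairs: (S1,T2) ✓  (S1,T3) ✓  (S1,T4) ✓  (S2,T1) ✗  (S2,T3) ✓  (S3,T2) ✓  (S4,T4) ✗  (S7,T1) ✗
Counterexample: (S2,T1) is in borrowed but fails the scope.

False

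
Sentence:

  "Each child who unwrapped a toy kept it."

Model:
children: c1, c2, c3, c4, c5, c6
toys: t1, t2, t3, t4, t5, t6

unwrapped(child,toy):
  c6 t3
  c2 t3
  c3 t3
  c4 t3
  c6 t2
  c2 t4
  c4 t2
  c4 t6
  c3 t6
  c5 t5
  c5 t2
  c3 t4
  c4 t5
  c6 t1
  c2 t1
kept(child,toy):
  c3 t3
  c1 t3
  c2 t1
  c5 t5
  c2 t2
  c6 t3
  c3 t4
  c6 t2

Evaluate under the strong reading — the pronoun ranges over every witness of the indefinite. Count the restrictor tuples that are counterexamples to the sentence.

"it" takes "a toy" as antecedent — a donkey pronoun bound across the clause boundary.
Strong reading: for every (c,t) with unwrapped(c,t), kept(c,t).
Restrictor pairs: (c2,t1) ✓  (c2,t3) ✗  (c2,t4) ✗  (c3,t3) ✓  (c3,t4) ✓  (c3,t6) ✗  (c4,t2) ✗  (c4,t3) ✗  (c4,t5) ✗  (c4,t6) ✗  (c5,t2) ✗  (c5,t5) ✓  (c6,t1) ✗  (c6,t2) ✓  (c6,t3) ✓
Counterexamples (restrictor pairs failing the scope): 9.

9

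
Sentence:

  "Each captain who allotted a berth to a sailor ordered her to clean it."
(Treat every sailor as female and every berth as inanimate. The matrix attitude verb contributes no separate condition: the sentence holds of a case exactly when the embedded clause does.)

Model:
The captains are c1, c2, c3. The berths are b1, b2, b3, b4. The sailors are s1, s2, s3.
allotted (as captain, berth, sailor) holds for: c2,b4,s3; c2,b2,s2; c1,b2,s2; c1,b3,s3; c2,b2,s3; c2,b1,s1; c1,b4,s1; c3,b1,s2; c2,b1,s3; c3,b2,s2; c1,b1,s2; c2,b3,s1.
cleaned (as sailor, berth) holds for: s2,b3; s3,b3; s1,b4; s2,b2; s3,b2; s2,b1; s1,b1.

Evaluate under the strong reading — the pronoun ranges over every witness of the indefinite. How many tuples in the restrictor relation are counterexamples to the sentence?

"her" takes "a sailor" as antecedent and "it" takes "a berth"; both are donkey pronouns co-varying with the restrictor.
Strong reading: for every (c,b,s) with allotted(c,b,s), cleaned(s,b).
Restrictor triples: (c1,b1,s2)→cleaned(s2,b1) ✓  (c1,b2,s2)→cleaned(s2,b2) ✓  (c1,b3,s3)→cleaned(s3,b3) ✓  (c1,b4,s1)→cleaned(s1,b4) ✓  (c2,b1,s1)→cleaned(s1,b1) ✓  (c2,b1,s3)→cleaned(s3,b1) ✗  (c2,b2,s2)→cleaned(s2,b2) ✓  (c2,b2,s3)→cleaned(s3,b2) ✓  (c2,b3,s1)→cleaned(s1,b3) ✗  (c2,b4,s3)→cleaned(s3,b4) ✗  (c3,b1,s2)→cleaned(s2,b1) ✓  (c3,b2,s2)→cleaned(s2,b2) ✓
Counterexamples (restrictor triples failing the scope): 3.

3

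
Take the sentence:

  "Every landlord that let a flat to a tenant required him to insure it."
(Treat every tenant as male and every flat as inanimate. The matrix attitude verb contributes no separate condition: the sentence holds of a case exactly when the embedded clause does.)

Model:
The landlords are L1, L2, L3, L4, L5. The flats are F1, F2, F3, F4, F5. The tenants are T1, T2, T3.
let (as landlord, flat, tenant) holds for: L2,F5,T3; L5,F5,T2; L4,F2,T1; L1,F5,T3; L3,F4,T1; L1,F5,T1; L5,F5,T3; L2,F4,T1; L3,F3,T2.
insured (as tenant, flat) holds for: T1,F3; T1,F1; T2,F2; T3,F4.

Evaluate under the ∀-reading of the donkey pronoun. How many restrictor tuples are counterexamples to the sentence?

"him" takes "a tenant" as antecedent and "it" takes "a flat"; both are donkey pronouns co-varying with the restrictor.
Strong reading: for every (l,f,t) with let(l,f,t), insured(t,f).
Restrictor triples: (L1,F5,T1)→insured(T1,F5) ✗  (L1,F5,T3)→insured(T3,F5) ✗  (L2,F4,T1)→insured(T1,F4) ✗  (L2,F5,T3)→insured(T3,F5) ✗  (L3,F3,T2)→insured(T2,F3) ✗  (L3,F4,T1)→insured(T1,F4) ✗  (L4,F2,T1)→insured(T1,F2) ✗  (L5,F5,T2)→insured(T2,F5) ✗  (L5,F5,T3)→insured(T3,F5) ✗
Counterexamples (restrictor triples failing the scope): 9.

9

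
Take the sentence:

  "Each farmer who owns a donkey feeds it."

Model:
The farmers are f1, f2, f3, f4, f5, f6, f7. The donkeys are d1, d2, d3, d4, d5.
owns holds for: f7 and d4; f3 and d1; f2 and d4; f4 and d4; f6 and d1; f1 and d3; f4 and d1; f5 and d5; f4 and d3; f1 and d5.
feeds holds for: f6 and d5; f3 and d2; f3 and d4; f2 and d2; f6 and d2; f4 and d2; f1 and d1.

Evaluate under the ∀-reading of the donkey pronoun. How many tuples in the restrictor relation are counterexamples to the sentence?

"it" takes "a donkey" as antecedent — a donkey pronoun bound across the clause boundary.
Strong reading: for every (f,d) with owns(f,d), feeds(f,d).
Restrictor pairs: (f1,d3) ✗  (f1,d5) ✗  (f2,d4) ✗  (f3,d1) ✗  (f4,d1) ✗  (f4,d3) ✗  (f4,d4) ✗  (f5,d5) ✗  (f6,d1) ✗  (f7,d4) ✗
Counterexamples (restrictor pairs failing the scope): 10.

10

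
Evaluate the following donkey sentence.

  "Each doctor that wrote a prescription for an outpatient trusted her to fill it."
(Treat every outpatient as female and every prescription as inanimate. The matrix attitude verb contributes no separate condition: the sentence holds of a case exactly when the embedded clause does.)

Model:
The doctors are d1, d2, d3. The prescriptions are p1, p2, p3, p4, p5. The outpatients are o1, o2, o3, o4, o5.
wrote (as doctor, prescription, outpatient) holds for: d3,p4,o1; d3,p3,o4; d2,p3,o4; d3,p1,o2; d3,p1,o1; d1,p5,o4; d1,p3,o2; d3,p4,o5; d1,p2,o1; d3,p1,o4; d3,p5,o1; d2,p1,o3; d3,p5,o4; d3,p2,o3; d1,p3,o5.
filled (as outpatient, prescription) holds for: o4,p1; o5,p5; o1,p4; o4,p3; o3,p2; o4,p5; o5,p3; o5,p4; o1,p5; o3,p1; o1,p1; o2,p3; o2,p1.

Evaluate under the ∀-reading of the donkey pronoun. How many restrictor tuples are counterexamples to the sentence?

"her" takes "an outpatient" as antecedent and "it" takes "a prescription"; both are donkey pronouns co-varying with the restrictor.
Strong reading: for every (d,p,o) with wrote(d,p,o), filled(o,p).
Restrictor triples: (d1,p2,o1)→filled(o1,p2) ✗  (d1,p3,o2)→filled(o2,p3) ✓  (d1,p3,o5)→filled(o5,p3) ✓  (d1,p5,o4)→filled(o4,p5) ✓  (d2,p1,o3)→filled(o3,p1) ✓  (d2,p3,o4)→filled(o4,p3) ✓  (d3,p1,o1)→filled(o1,p1) ✓  (d3,p1,o2)→filled(o2,p1) ✓  (d3,p1,o4)→filled(o4,p1) ✓  (d3,p2,o3)→filled(o3,p2) ✓  (d3,p3,o4)→filled(o4,p3) ✓  (d3,p4,o1)→filled(o1,p4) ✓  (d3,p4,o5)→filled(o5,p4) ✓  (d3,p5,o1)→filled(o1,p5) ✓  (d3,p5,o4)→filled(o4,p5) ✓
Counterexamples (restrictor triples failing the scope): 1.

1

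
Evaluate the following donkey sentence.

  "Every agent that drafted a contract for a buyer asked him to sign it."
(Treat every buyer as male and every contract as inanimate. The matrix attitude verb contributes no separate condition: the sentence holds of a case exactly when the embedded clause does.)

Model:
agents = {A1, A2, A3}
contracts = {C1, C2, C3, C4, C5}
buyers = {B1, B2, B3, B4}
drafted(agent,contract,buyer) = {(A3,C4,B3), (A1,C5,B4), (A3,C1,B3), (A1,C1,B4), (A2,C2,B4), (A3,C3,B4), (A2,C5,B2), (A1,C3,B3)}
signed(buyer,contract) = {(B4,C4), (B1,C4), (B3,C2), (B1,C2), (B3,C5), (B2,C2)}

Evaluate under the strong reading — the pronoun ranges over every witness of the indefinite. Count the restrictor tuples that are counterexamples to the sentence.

"him" takes "a buyer" as antecedent and "it" takes "a contract"; both are donkey pronouns co-varying with the restrictor.
Strong reading: for every (a,c,b) with drafted(a,c,b), signed(b,c).
Restrictor triples: (A1,C1,B4)→signed(B4,C1) ✗  (A1,C3,B3)→signed(B3,C3) ✗  (A1,C5,B4)→signed(B4,C5) ✗  (A2,C2,B4)→signed(B4,C2) ✗  (A2,C5,B2)→signed(B2,C5) ✗  (A3,C1,B3)→signed(B3,C1) ✗  (A3,C3,B4)→signed(B4,C3) ✗  (A3,C4,B3)→signed(B3,C4) ✗
Counterexamples (restrictor triples failing the scope): 8.

8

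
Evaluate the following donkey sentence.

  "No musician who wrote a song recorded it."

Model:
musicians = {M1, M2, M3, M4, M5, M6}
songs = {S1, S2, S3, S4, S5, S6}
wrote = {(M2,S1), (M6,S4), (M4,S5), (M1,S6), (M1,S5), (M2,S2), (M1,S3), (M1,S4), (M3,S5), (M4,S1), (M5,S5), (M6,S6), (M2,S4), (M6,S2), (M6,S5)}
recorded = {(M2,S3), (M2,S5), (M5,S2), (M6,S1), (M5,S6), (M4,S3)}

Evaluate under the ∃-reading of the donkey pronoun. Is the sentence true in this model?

"it" takes "a song" as antecedent — a donkey pronoun bound across the clause boundary.
Truth condition: for no (m,s) with wrote(m,s) does recorded(m,s) hold.
Restrictor pairs — does the scope hold? (M1,S3):fails  (M1,S4):fails  (M1,S5):fails  (M1,S6):fails  (M2,S1):fails  (M2,S2):fails  (M2,S4):fails  (M3,S5):fails  (M4,S1):fails  (M4,S5):fails  (M5,S5):fails  (M6,S2):fails  (M6,S4):fails  (M6,S5):fails  (M6,S6):fails
Scope holds for no restrictor pair, so the sentence is true.

True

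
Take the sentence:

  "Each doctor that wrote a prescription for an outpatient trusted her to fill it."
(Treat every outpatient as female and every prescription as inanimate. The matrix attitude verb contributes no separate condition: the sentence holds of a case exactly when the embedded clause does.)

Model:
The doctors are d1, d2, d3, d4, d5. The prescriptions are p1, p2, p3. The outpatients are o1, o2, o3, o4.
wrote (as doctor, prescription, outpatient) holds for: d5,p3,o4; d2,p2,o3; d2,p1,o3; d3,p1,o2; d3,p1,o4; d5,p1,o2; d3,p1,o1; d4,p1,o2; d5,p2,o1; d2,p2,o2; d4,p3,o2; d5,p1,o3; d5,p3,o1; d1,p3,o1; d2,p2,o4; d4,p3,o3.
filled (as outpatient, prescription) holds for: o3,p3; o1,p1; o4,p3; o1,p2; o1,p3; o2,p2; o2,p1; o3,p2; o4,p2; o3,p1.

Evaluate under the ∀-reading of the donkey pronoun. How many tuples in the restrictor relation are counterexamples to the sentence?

2

"her" takes "an outpatient" as antecedent and "it" takes "a prescription"; both are donkey pronouns co-varying with the restrictor.
Strong reading: for every (d,p,o) with wrote(d,p,o), filled(o,p).
Restrictor triples: (d1,p3,o1)→filled(o1,p3) ✓  (d2,p1,o3)→filled(o3,p1) ✓  (d2,p2,o2)→filled(o2,p2) ✓  (d2,p2,o3)→filled(o3,p2) ✓  (d2,p2,o4)→filled(o4,p2) ✓  (d3,p1,o1)→filled(o1,p1) ✓  (d3,p1,o2)→filled(o2,p1) ✓  (d3,p1,o4)→filled(o4,p1) ✗  (d4,p1,o2)→filled(o2,p1) ✓  (d4,p3,o2)→filled(o2,p3) ✗  (d4,p3,o3)→filled(o3,p3) ✓  (d5,p1,o2)→filled(o2,p1) ✓  (d5,p1,o3)→filled(o3,p1) ✓  (d5,p2,o1)→filled(o1,p2) ✓  (d5,p3,o1)→filled(o1,p3) ✓  (d5,p3,o4)→filled(o4,p3) ✓
Counterexamples (restrictor triples failing the scope): 2.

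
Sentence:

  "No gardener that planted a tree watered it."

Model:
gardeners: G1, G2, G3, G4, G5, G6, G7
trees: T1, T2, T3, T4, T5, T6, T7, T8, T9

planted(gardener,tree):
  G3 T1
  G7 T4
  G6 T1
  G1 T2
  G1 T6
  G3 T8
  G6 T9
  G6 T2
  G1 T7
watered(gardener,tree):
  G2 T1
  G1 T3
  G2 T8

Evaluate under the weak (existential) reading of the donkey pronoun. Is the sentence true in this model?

"it" takes "a tree" as antecedent — a donkey pronoun bound across the clause boundary.
Truth condition: for no (g,t) with planted(g,t) does watered(g,t) hold.
Restrictor pairs — does the scope hold? (G1,T2):fails  (G1,T6):fails  (G1,T7):fails  (G3,T1):fails  (G3,T8):fails  (G6,T1):fails  (G6,T2):fails  (G6,T9):fails  (G7,T4):fails
Scope holds for no restrictor pair, so the sentence is true.

True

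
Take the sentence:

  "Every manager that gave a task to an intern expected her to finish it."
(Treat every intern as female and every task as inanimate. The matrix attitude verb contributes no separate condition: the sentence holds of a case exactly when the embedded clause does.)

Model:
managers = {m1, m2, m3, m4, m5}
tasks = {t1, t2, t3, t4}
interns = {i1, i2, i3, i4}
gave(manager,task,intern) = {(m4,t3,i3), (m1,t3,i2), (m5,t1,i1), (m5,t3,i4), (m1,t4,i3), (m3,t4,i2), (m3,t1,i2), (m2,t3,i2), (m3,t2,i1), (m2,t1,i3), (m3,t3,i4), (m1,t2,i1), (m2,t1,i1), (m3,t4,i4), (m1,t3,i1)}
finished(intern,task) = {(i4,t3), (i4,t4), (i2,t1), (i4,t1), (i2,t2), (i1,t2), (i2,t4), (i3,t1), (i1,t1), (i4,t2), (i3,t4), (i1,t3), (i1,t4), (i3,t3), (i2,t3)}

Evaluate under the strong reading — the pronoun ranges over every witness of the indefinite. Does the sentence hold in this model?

"her" takes "an intern" as antecedent and "it" takes "a task"; both are donkey pronouns co-varying with the restrictor.
Strong reading: for every (m,t,i) with gave(m,t,i), finished(i,t).
Restrictor triples: (m1,t2,i1)→finished(i1,t2) ✓  (m1,t3,i1)→finished(i1,t3) ✓  (m1,t3,i2)→finished(i2,t3) ✓  (m1,t4,i3)→finished(i3,t4) ✓  (m2,t1,i1)→finished(i1,t1) ✓  (m2,t1,i3)→finished(i3,t1) ✓  (m2,t3,i2)→finished(i2,t3) ✓  (m3,t1,i2)→finished(i2,t1) ✓  (m3,t2,i1)→finished(i1,t2) ✓  (m3,t3,i4)→finished(i4,t3) ✓  (m3,t4,i2)→finished(i2,t4) ✓  (m3,t4,i4)→finished(i4,t4) ✓  (m4,t3,i3)→finished(i3,t3) ✓  (m5,t1,i1)→finished(i1,t1) ✓  (m5,t3,i4)→finished(i4,t3) ✓
Every restrictor triple satisfies the scope.

True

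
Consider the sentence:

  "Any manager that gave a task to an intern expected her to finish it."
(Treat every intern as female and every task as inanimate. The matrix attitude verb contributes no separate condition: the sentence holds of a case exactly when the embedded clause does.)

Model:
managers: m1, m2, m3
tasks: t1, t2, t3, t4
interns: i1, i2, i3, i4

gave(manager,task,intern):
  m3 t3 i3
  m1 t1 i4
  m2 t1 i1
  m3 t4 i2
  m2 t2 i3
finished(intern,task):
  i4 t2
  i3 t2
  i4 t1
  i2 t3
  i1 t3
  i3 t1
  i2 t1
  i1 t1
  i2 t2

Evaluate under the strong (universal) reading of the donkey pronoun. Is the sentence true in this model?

"her" takes "an intern" as antecedent and "it" takes "a task"; both are donkey pronouns co-varying with the restrictor.
Strong reading: for every (m,t,i) with gave(m,t,i), finished(i,t).
Restrictor triples: (m1,t1,i4)→finished(i4,t1) ✓  (m2,t1,i1)→finished(i1,t1) ✓  (m2,t2,i3)→finished(i3,t2) ✓  (m3,t3,i3)→finished(i3,t3) ✗  (m3,t4,i2)→finished(i2,t4) ✗
Counterexample: (m3,t3,i3) — finished(i3,t3) does not hold.

False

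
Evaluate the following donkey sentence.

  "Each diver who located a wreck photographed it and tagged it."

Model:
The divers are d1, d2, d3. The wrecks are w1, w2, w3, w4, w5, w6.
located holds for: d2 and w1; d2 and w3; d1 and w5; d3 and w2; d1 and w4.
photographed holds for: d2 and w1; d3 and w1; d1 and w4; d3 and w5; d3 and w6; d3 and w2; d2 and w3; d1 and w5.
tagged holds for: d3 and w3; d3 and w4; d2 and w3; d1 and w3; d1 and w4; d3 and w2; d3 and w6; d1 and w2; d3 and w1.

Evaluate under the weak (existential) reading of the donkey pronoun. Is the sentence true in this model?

True

"it" takes "a wreck" as antecedent — a donkey pronoun bound across the clause boundary.
Weak reading: every diver d with some located-wreck has at least one located-wreck w such that photographed(d,w) ∧ tagged(d,w).
Per diver: d1:✓  d2:✓  d3:✓
Every diver in the restrictor has a witness.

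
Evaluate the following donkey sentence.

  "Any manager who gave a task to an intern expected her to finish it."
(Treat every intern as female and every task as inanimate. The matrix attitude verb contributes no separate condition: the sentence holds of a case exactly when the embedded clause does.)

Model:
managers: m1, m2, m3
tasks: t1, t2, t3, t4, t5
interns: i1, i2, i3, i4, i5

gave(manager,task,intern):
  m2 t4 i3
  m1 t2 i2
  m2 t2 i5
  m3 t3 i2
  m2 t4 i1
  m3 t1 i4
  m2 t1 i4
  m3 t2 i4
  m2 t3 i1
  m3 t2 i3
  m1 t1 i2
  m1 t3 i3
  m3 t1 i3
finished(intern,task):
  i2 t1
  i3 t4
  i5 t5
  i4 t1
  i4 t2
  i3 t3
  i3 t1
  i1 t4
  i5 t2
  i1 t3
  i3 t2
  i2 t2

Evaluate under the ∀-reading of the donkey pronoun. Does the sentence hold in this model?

False

"her" takes "an intern" as antecedent and "it" takes "a task"; both are donkey pronouns co-varying with the restrictor.
Strong reading: for every (m,t,i) with gave(m,t,i), finished(i,t).
Restrictor triples: (m1,t1,i2)→finished(i2,t1) ✓  (m1,t2,i2)→finished(i2,t2) ✓  (m1,t3,i3)→finished(i3,t3) ✓  (m2,t1,i4)→finished(i4,t1) ✓  (m2,t2,i5)→finished(i5,t2) ✓  (m2,t3,i1)→finished(i1,t3) ✓  (m2,t4,i1)→finished(i1,t4) ✓  (m2,t4,i3)→finished(i3,t4) ✓  (m3,t1,i3)→finished(i3,t1) ✓  (m3,t1,i4)→finished(i4,t1) ✓  (m3,t2,i3)→finished(i3,t2) ✓  (m3,t2,i4)→finished(i4,t2) ✓  (m3,t3,i2)→finished(i2,t3) ✗
Counterexample: (m3,t3,i2) — finished(i2,t3) does not hold.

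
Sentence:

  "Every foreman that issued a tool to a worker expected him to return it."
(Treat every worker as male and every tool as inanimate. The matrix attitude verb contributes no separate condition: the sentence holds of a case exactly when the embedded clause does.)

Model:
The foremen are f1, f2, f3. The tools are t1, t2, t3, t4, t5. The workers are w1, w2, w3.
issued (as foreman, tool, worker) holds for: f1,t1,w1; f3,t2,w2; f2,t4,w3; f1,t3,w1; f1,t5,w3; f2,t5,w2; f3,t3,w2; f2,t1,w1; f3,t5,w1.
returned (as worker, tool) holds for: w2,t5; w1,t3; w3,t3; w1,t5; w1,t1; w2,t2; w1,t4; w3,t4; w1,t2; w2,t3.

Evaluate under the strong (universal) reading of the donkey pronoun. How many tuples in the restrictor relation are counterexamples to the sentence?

"him" takes "a worker" as antecedent and "it" takes "a tool"; both are donkey pronouns co-varying with the restrictor.
Strong reading: for every (f,t,w) with issued(f,t,w), returned(w,t).
Restrictor triples: (f1,t1,w1)→returned(w1,t1) ✓  (f1,t3,w1)→returned(w1,t3) ✓  (f1,t5,w3)→returned(w3,t5) ✗  (f2,t1,w1)→returned(w1,t1) ✓  (f2,t4,w3)→returned(w3,t4) ✓  (f2,t5,w2)→returned(w2,t5) ✓  (f3,t2,w2)→returned(w2,t2) ✓  (f3,t3,w2)→returned(w2,t3) ✓  (f3,t5,w1)→returned(w1,t5) ✓
Counterexamples (restrictor triples failing the scope): 1.

1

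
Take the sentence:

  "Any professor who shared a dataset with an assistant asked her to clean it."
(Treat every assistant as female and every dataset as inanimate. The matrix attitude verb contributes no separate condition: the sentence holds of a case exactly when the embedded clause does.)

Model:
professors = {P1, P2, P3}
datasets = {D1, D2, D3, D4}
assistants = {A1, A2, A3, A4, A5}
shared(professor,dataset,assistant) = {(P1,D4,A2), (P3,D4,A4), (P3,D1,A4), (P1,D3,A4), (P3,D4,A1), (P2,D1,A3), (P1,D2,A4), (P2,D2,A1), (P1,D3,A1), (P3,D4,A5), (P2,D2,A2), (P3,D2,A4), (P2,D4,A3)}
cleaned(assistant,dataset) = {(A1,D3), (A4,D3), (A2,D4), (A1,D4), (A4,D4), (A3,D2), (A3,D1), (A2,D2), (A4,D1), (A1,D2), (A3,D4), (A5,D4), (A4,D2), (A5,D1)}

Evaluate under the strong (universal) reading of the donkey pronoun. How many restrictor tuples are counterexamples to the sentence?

0

"her" takes "an assistant" as antecedent and "it" takes "a dataset"; both are donkey pronouns co-varying with the restrictor.
Strong reading: for every (p,d,a) with shared(p,d,a), cleaned(a,d).
Restrictor triples: (P1,D2,A4)→cleaned(A4,D2) ✓  (P1,D3,A1)→cleaned(A1,D3) ✓  (P1,D3,A4)→cleaned(A4,D3) ✓  (P1,D4,A2)→cleaned(A2,D4) ✓  (P2,D1,A3)→cleaned(A3,D1) ✓  (P2,D2,A1)→cleaned(A1,D2) ✓  (P2,D2,A2)→cleaned(A2,D2) ✓  (P2,D4,A3)→cleaned(A3,D4) ✓  (P3,D1,A4)→cleaned(A4,D1) ✓  (P3,D2,A4)→cleaned(A4,D2) ✓  (P3,D4,A1)→cleaned(A1,D4) ✓  (P3,D4,A4)→cleaned(A4,D4) ✓  (P3,D4,A5)→cleaned(A5,D4) ✓
Counterexamples (restrictor triples failing the scope): 0.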